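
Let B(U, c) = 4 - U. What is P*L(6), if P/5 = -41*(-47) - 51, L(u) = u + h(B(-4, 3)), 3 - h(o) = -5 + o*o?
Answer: -469000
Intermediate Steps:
h(o) = 8 - o**2 (h(o) = 3 - (-5 + o*o) = 3 - (-5 + o**2) = 3 + (5 - o**2) = 8 - o**2)
L(u) = -56 + u (L(u) = u + (8 - (4 - 1*(-4))**2) = u + (8 - (4 + 4)**2) = u + (8 - 1*8**2) = u + (8 - 1*64) = u + (8 - 64) = u - 56 = -56 + u)
P = 9380 (P = 5*(-41*(-47) - 51) = 5*(1927 - 51) = 5*1876 = 9380)
P*L(6) = 9380*(-56 + 6) = 9380*(-50) = -469000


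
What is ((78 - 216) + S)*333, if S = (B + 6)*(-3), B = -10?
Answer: -41958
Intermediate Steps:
S = 12 (S = (-10 + 6)*(-3) = -4*(-3) = 12)
((78 - 216) + S)*333 = ((78 - 216) + 12)*333 = (-138 + 12)*333 = -126*333 = -41958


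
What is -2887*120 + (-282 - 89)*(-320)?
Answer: -227720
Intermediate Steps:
-2887*120 + (-282 - 89)*(-320) = -346440 - 371*(-320) = -346440 + 118720 = -227720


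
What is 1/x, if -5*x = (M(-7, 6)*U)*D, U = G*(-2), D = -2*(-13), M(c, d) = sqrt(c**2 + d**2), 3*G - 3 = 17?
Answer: 3*sqrt(85)/17680 ≈ 0.0015644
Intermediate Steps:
G = 20/3 (G = 1 + (1/3)*17 = 1 + 17/3 = 20/3 ≈ 6.6667)
D = 26
U = -40/3 (U = (20/3)*(-2) = -40/3 ≈ -13.333)
x = 208*sqrt(85)/3 (x = -sqrt((-7)**2 + 6**2)*(-40/3)*26/5 = -sqrt(49 + 36)*(-40/3)*26/5 = -sqrt(85)*(-40/3)*26/5 = -(-40*sqrt(85)/3)*26/5 = -(-208)*sqrt(85)/3 = 208*sqrt(85)/3 ≈ 639.22)
1/x = 1/(208*sqrt(85)/3) = 3*sqrt(85)/17680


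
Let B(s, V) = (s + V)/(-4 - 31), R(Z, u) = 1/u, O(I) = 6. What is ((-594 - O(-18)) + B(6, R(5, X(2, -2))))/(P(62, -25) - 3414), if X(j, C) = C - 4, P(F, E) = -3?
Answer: 3601/20502 ≈ 0.17564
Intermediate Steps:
X(j, C) = -4 + C
B(s, V) = -V/35 - s/35 (B(s, V) = (V + s)/(-35) = (V + s)*(-1/35) = -V/35 - s/35)
((-594 - O(-18)) + B(6, R(5, X(2, -2))))/(P(62, -25) - 3414) = ((-594 - 1*6) + (-1/(35*(-4 - 2)) - 1/35*6))/(-3 - 3414) = ((-594 - 6) + (-1/35/(-6) - 6/35))/(-3417) = (-600 + (-1/35*(-⅙) - 6/35))*(-1/3417) = (-600 + (1/210 - 6/35))*(-1/3417) = (-600 - ⅙)*(-1/3417) = -3601/6*(-1/3417) = 3601/20502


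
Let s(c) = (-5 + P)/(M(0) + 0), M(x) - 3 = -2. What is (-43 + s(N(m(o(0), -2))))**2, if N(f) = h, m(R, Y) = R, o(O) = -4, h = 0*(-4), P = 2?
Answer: 2116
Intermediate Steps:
M(x) = 1 (M(x) = 3 - 2 = 1)
h = 0
N(f) = 0
s(c) = -3 (s(c) = (-5 + 2)/(1 + 0) = -3/1 = -3*1 = -3)
(-43 + s(N(m(o(0), -2))))**2 = (-43 - 3)**2 = (-46)**2 = 2116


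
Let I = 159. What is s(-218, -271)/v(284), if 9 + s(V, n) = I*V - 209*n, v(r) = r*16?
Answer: 1373/284 ≈ 4.8345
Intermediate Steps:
v(r) = 16*r
s(V, n) = -9 - 209*n + 159*V (s(V, n) = -9 + (159*V - 209*n) = -9 + (-209*n + 159*V) = -9 - 209*n + 159*V)
s(-218, -271)/v(284) = (-9 - 209*(-271) + 159*(-218))/((16*284)) = (-9 + 56639 - 34662)/4544 = 21968*(1/4544) = 1373/284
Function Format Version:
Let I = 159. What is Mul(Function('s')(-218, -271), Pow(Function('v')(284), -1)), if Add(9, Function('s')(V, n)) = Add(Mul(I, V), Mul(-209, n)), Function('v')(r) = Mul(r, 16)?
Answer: Rational(1373, 284) ≈ 4.8345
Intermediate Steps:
Function('v')(r) = Mul(16, r)
Function('s')(V, n) = Add(-9, Mul(-209, n), Mul(159, V)) (Function('s')(V, n) = Add(-9, Add(Mul(159, V), Mul(-209, n))) = Add(-9, Add(Mul(-209, n), Mul(159, V))) = Add(-9, Mul(-209, n), Mul(159, V)))
Mul(Function('s')(-218, -271), Pow(Function('v')(284), -1)) = Mul(Add(-9, Mul(-209, -271), Mul(159, -218)), Pow(Mul(16, 284), -1)) = Mul(Add(-9, 56639, -34662), Pow(4544, -1)) = Mul(21968, Rational(1, 4544)) = Rational(1373, 284)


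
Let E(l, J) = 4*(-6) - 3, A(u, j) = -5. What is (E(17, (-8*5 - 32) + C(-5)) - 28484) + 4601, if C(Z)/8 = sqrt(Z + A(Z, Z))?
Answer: -23910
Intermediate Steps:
C(Z) = 8*sqrt(-5 + Z) (C(Z) = 8*sqrt(Z - 5) = 8*sqrt(-5 + Z))
E(l, J) = -27 (E(l, J) = -24 - 3 = -27)
(E(17, (-8*5 - 32) + C(-5)) - 28484) + 4601 = (-27 - 28484) + 4601 = -28511 + 4601 = -23910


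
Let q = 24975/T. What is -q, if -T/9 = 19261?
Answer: 2775/19261 ≈ 0.14407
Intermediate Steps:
T = -173349 (T = -9*19261 = -173349)
q = -2775/19261 (q = 24975/(-173349) = 24975*(-1/173349) = -2775/19261 ≈ -0.14407)
-q = -1*(-2775/19261) = 2775/19261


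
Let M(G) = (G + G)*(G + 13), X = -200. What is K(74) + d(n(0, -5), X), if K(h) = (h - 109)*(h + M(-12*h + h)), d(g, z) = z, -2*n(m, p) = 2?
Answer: -45643770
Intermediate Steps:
n(m, p) = -1 (n(m, p) = -½*2 = -1)
M(G) = 2*G*(13 + G) (M(G) = (2*G)*(13 + G) = 2*G*(13 + G))
K(h) = (-109 + h)*(h - 22*h*(13 - 11*h)) (K(h) = (h - 109)*(h + 2*(-12*h + h)*(13 + (-12*h + h))) = (-109 + h)*(h + 2*(-11*h)*(13 - 11*h)) = (-109 + h)*(h - 22*h*(13 - 11*h)))
K(74) + d(n(0, -5), X) = 74*(31065 - 26663*74 + 242*74²) - 200 = 74*(31065 - 1973062 + 242*5476) - 200 = 74*(31065 - 1973062 + 1325192) - 200 = 74*(-616805) - 200 = -45643570 - 200 = -45643770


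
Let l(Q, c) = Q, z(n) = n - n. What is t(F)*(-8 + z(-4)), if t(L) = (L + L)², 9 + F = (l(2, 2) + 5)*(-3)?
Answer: -28800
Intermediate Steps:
z(n) = 0
F = -30 (F = -9 + (2 + 5)*(-3) = -9 + 7*(-3) = -9 - 21 = -30)
t(L) = 4*L² (t(L) = (2*L)² = 4*L²)
t(F)*(-8 + z(-4)) = (4*(-30)²)*(-8 + 0) = (4*900)*(-8) = 3600*(-8) = -28800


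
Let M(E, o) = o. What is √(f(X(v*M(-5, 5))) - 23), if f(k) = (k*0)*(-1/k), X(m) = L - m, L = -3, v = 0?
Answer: I*√23 ≈ 4.7958*I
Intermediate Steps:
X(m) = -3 - m
f(k) = 0 (f(k) = 0*(-1/k) = 0)
√(f(X(v*M(-5, 5))) - 23) = √(0 - 23) = √(-23) = I*√23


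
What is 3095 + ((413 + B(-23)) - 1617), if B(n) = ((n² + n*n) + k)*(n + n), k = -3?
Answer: -46639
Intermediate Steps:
B(n) = 2*n*(-3 + 2*n²) (B(n) = ((n² + n*n) - 3)*(n + n) = ((n² + n²) - 3)*(2*n) = (2*n² - 3)*(2*n) = (-3 + 2*n²)*(2*n) = 2*n*(-3 + 2*n²))
3095 + ((413 + B(-23)) - 1617) = 3095 + ((413 + (-6*(-23) + 4*(-23)³)) - 1617) = 3095 + ((413 + (138 + 4*(-12167))) - 1617) = 3095 + ((413 + (138 - 48668)) - 1617) = 3095 + ((413 - 48530) - 1617) = 3095 + (-48117 - 1617) = 3095 - 49734 = -46639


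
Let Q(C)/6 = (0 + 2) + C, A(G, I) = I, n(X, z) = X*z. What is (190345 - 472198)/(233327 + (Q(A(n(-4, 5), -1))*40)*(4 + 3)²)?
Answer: -281853/245087 ≈ -1.1500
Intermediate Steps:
Q(C) = 12 + 6*C (Q(C) = 6*((0 + 2) + C) = 6*(2 + C) = 12 + 6*C)
(190345 - 472198)/(233327 + (Q(A(n(-4, 5), -1))*40)*(4 + 3)²) = (190345 - 472198)/(233327 + ((12 + 6*(-1))*40)*(4 + 3)²) = -281853/(233327 + ((12 - 6)*40)*7²) = -281853/(233327 + (6*40)*49) = -281853/(233327 + 240*49) = -281853/(233327 + 11760) = -281853/245087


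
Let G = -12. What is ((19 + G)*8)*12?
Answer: 672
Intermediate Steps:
((19 + G)*8)*12 = ((19 - 12)*8)*12 = (7*8)*12 = 56*12 = 672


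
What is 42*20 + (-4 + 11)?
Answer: 847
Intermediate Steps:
42*20 + (-4 + 11) = 840 + 7 = 847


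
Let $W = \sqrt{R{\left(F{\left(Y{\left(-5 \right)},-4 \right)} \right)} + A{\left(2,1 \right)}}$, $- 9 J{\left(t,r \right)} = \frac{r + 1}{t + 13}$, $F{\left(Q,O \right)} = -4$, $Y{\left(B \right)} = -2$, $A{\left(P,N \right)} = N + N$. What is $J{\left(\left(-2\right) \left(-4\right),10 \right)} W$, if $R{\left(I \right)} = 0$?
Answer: $- \frac{11 \sqrt{2}}{189} \approx -0.082309$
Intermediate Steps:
$A{\left(P,N \right)} = 2 N$
$J{\left(t,r \right)} = - \frac{1 + r}{9 \left(13 + t\right)}$ ($J{\left(t,r \right)} = - \frac{\left(r + 1\right) \frac{1}{t + 13}}{9} = - \frac{\left(1 + r\right) \frac{1}{13 + t}}{9} = - \frac{\frac{1}{13 + t} \left(1 + r\right)}{9} = - \frac{1 + r}{9 \left(13 + t\right)}$)
$W = \sqrt{2}$ ($W = \sqrt{0 + 2 \cdot 1} = \sqrt{0 + 2} = \sqrt{2} \approx 1.4142$)
$J{\left(\left(-2\right) \left(-4\right),10 \right)} W = \frac{-1 - 10}{9 \left(13 - -8\right)} \sqrt{2} = \frac{-1 - 10}{9 \left(13 + 8\right)} \sqrt{2} = \frac{1}{9} \cdot \frac{1}{21} \left(-11\right) \sqrt{2} = - \frac{11 \sqrt{2}}{189}$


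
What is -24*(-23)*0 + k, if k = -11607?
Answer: -11607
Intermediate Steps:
-24*(-23)*0 + k = -24*(-23)*0 - 11607 = 552*0 - 11607 = 0 - 11607 = -11607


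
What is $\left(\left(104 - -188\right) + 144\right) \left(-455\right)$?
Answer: $-198380$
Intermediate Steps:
$\left(\left(104 - -188\right) + 144\right) \left(-455\right) = \left(\left(104 + 188\right) + 144\right) \left(-455\right) = \left(292 + 144\right) \left(-455\right) = 436 \left(-455\right) = -198380$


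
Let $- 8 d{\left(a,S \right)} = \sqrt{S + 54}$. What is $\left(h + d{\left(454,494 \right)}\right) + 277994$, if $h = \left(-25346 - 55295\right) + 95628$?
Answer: $292981 - \frac{\sqrt{137}}{4} \approx 2.9298 \cdot 10^{5}$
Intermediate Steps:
$d{\left(a,S \right)} = - \frac{\sqrt{54 + S}}{8}$ ($d{\left(a,S \right)} = - \frac{\sqrt{S + 54}}{8} = - \frac{\sqrt{54 + S}}{8}$)
$h = 14987$ ($h = -80641 + 95628 = 14987$)
$\left(h + d{\left(454,494 \right)}\right) + 277994 = \left(14987 - \frac{\sqrt{54 + 494}}{8}\right) + 277994 = \left(14987 - \frac{\sqrt{548}}{8}\right) + 277994 = \left(14987 - \frac{2 \sqrt{137}}{8}\right) + 277994 = \left(14987 - \frac{\sqrt{137}}{4}\right) + 277994 = 292981 - \frac{\sqrt{137}}{4}$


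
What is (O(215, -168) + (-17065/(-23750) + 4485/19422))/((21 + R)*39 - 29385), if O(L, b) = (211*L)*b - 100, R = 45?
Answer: 4507116691019/15855355125 ≈ 284.26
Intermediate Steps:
O(L, b) = -100 + 211*L*b (O(L, b) = 211*L*b - 100 = -100 + 211*L*b)
(O(215, -168) + (-17065/(-23750) + 4485/19422))/((21 + R)*39 - 29385) = ((-100 + 211*215*(-168)) + (-17065/(-23750) + 4485/19422))/((21 + 45)*39 - 29385) = ((-100 - 7621320) + (-17065*(-1/23750) + 4485*(1/19422)))/(66*39 - 29385) = (-7621420 + (3413/4750 + 115/498))/(2574 - 29385) = (-7621420 + 561481/591375)/(-26811) = -4507116691019/591375*(-1/26811) = 4507116691019/15855355125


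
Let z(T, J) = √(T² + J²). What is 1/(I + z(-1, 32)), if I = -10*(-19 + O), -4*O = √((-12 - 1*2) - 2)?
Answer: 1/(5*(38 + √41 + 2*I)) ≈ 0.0044951 - 0.00020247*I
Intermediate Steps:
z(T, J) = √(J² + T²)
O = -I (O = -√((-12 - 1*2) - 2)/4 = -√((-12 - 2) - 2)/4 = -√(-14 - 2)/4 = -I ≈ -1.0*I)
I = 190 + 10*I (I = -10*(-19 - I) = 190 + 10*I ≈ 190.0 + 10.0*I)
1/(I + z(-1, 32)) = 1/((190 + 10*I) + √(32² + (-1)²)) = 1/((190 + 10*I) + √(1024 + 1)) = 1/((190 + 10*I) + √1025) = 1/((190 + 10*I) + 5*√41) = 1/(190 + 5*√41 + 10*I)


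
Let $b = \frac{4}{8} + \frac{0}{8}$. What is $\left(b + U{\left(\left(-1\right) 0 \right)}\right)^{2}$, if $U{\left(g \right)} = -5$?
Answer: $\frac{81}{4} \approx 20.25$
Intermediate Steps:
$b = \frac{1}{2}$ ($b = 4 \cdot \frac{1}{8} + 0 \cdot \frac{1}{8} = \frac{1}{2} + 0 = \frac{1}{2} \approx 0.5$)
$\left(b + U{\left(\left(-1\right) 0 \right)}\right)^{2} = \left(\frac{1}{2} - 5\right)^{2} = \left(- \frac{9}{2}\right)^{2} = \frac{81}{4}$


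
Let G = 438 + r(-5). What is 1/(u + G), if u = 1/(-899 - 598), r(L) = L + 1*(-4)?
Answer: 1497/642212 ≈ 0.0023310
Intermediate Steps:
r(L) = -4 + L (r(L) = L - 4 = -4 + L)
G = 429 (G = 438 + (-4 - 5) = 438 - 9 = 429)
u = -1/1497 (u = 1/(-1497) = -1/1497 ≈ -0.00066800)
1/(u + G) = 1/(-1/1497 + 429) = 1/(642212/1497) = 1497/642212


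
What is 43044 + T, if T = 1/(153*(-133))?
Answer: 875902355/20349 ≈ 43044.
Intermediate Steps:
T = -1/20349 (T = 1/(-20349) = -1/20349 ≈ -4.9142e-5)
43044 + T = 43044 - 1/20349 = 875902355/20349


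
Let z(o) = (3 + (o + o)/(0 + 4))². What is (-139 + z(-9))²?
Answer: 299209/16 ≈ 18701.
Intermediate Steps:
z(o) = (3 + o/2)² (z(o) = (3 + (2*o)/4)² = (3 + (2*o)*(¼))² = (3 + o/2)²)
(-139 + z(-9))² = (-139 + (6 - 9)²/4)² = (-139 + (¼)*(-3)²)² = (-139 + (¼)*9)² = (-139 + 9/4)² = (-547/4)² = 299209/16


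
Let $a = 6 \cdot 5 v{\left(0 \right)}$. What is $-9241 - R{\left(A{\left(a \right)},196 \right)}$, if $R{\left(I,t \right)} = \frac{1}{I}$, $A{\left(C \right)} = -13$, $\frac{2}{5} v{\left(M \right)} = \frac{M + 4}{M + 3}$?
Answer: $- \frac{120132}{13} \approx -9240.9$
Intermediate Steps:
$v{\left(M \right)} = \frac{5 \left(4 + M\right)}{2 \left(3 + M\right)}$ ($v{\left(M \right)} = \frac{5 \frac{M + 4}{M + 3}}{2} = \frac{5 \frac{4 + M}{3 + M}}{2} = \frac{5 \left(4 + M\right)}{2 \left(3 + M\right)}$)
$a = 100$ ($a = 6 \cdot 5 \frac{5 \left(4 + 0\right)}{2 \left(3 + 0\right)} = 30 \cdot \frac{5}{2} \cdot \frac{1}{3} \cdot 4 = 30 \cdot \frac{10}{3} = 100$)
$-9241 - R{\left(A{\left(a \right)},196 \right)} = -9241 - \frac{1}{-13} = -9241 - - \frac{1}{13} = -9241 + \frac{1}{13} = - \frac{120132}{13}$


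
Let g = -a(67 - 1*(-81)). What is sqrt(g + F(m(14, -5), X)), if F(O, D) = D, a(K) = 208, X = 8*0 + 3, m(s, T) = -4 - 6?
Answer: I*sqrt(205) ≈ 14.318*I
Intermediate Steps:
m(s, T) = -10
X = 3 (X = 0 + 3 = 3)
g = -208 (g = -1*208 = -208)
sqrt(g + F(m(14, -5), X)) = sqrt(-208 + 3) = sqrt(-205) = I*sqrt(205)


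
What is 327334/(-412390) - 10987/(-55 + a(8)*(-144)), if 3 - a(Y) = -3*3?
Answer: 1973646204/367645685 ≈ 5.3683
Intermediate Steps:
a(Y) = 12 (a(Y) = 3 - (-3)*3 = 3 - 1*(-9) = 3 + 9 = 12)
327334/(-412390) - 10987/(-55 + a(8)*(-144)) = 327334/(-412390) - 10987/(-55 + 12*(-144)) = 327334*(-1/412390) - 10987/(-55 - 1728) = -163667/206195 - 10987/(-1783) = -163667/206195 - 10987*(-1/1783) = -163667/206195 + 10987/1783 = 1973646204/367645685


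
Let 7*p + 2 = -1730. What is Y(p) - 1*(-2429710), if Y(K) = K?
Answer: 17006238/7 ≈ 2.4295e+6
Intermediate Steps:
p = -1732/7 (p = -2/7 + (1/7)*(-1730) = -2/7 - 1730/7 = -1732/7 ≈ -247.43)
Y(p) - 1*(-2429710) = -1732/7 - 1*(-2429710) = -1732/7 + 2429710 = 17006238/7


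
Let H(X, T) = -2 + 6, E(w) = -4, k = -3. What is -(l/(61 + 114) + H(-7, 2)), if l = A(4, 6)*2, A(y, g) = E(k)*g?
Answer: -652/175 ≈ -3.7257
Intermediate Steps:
H(X, T) = 4
A(y, g) = -4*g
l = -48 (l = -4*6*2 = -24*2 = -48)
-(l/(61 + 114) + H(-7, 2)) = -(-48/(61 + 114) + 4) = -(-48/175 + 4) = -1*652/175 = -652/175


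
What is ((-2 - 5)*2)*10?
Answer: -140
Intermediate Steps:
((-2 - 5)*2)*10 = -7*2*10 = -14*10 = -140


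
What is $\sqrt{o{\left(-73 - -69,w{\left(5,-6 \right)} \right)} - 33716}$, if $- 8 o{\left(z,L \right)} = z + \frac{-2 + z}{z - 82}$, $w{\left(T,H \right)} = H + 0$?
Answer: $\frac{i \sqrt{997439610}}{172} \approx 183.62 i$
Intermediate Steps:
$w{\left(T,H \right)} = H$
$o{\left(z,L \right)} = - \frac{z}{8} - \frac{-2 + z}{8 \left(-82 + z\right)}$ ($o{\left(z,L \right)} = - \frac{z + \frac{-2 + z}{z - 82}}{8} = - \frac{z + \frac{-2 + z}{-82 + z}}{8} = - \frac{z}{8} - \frac{-2 + z}{8 \left(-82 + z\right)}$)
$\sqrt{o{\left(-73 - -69,w{\left(5,-6 \right)} \right)} - 33716} = \sqrt{\frac{2 - \left(-73 - -69\right)^{2} + 81 \left(-73 - -69\right)}{8 \left(-82 - 4\right)} - 33716} = \sqrt{\frac{2 - \left(-73 + 69\right)^{2} + 81 \left(-73 + 69\right)}{8 \left(-82 + \left(-73 + 69\right)\right)} - 33716} = \sqrt{\frac{2 - \left(-4\right)^{2} + 81 \left(-4\right)}{8 \left(-82 - 4\right)} - 33716} = \sqrt{\frac{2 - 16 - 324}{8 \left(-86\right)} - 33716} = \sqrt{\frac{1}{8} \left(- \frac{1}{86}\right) \left(2 - 16 - 324\right) - 33716} = \sqrt{\frac{1}{8} \left(- \frac{1}{86}\right) \left(-338\right) - 33716} = \sqrt{\frac{169}{344} - 33716} = \sqrt{- \frac{11598135}{344}} = \frac{i \sqrt{997439610}}{172}$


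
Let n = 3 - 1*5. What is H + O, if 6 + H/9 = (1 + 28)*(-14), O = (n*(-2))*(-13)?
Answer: -3760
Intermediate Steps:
n = -2 (n = 3 - 5 = -2)
O = -52 (O = -2*(-2)*(-13) = 4*(-13) = -52)
H = -3708 (H = -54 + 9*((1 + 28)*(-14)) = -54 + 9*(29*(-14)) = -54 + 9*(-406) = -54 - 3654 = -3708)
H + O = -3708 - 52 = -3760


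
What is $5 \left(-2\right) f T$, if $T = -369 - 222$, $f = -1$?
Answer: $-5910$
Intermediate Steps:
$T = -591$
$5 \left(-2\right) f T = 5 \left(-2\right) \left(-1\right) \left(-591\right) = \left(-10\right) \left(-1\right) \left(-591\right) = 10 \left(-591\right) = -5910$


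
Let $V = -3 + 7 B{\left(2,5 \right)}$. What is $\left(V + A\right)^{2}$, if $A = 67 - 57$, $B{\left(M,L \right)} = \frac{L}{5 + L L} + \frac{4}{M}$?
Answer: $\frac{17689}{36} \approx 491.36$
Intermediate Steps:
$B{\left(M,L \right)} = \frac{4}{M} + \frac{L}{5 + L^{2}}$ ($B{\left(M,L \right)} = \frac{L}{5 + L^{2}} + \frac{4}{M} = \frac{4}{M} + \frac{L}{5 + L^{2}}$)
$V = \frac{73}{6}$ ($V = -3 + 7 \frac{20 + 4 \cdot 5^{2} + 5 \cdot 2}{2 \left(5 + 5^{2}\right)} = -3 + 7 \frac{20 + 4 \cdot 25 + 10}{2 \left(5 + 25\right)} = -3 + 7 \frac{20 + 100 + 10}{2 \cdot 30} = -3 + 7 \cdot \frac{1}{2} \cdot \frac{1}{30} \cdot 130 = -3 + 7 \cdot \frac{13}{6} = -3 + \frac{91}{6} = \frac{73}{6} \approx 12.167$)
$A = 10$ ($A = 67 - 57 = 10$)
$\left(V + A\right)^{2} = \left(\frac{73}{6} + 10\right)^{2} = \left(\frac{133}{6}\right)^{2} = \frac{17689}{36}$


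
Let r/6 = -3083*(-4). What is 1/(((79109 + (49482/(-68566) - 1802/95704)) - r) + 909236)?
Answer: 1640510116/1500004131299633 ≈ 1.0937e-6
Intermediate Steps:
r = 73992 (r = 6*(-3083*(-4)) = 6*12332 = 73992)
1/(((79109 + (49482/(-68566) - 1802/95704)) - r) + 909236) = 1/(((79109 + (49482/(-68566) - 1802/95704)) - 1*73992) + 909236) = 1/(((79109 + (49482*(-1/68566) - 1802*1/95704)) - 73992) + 909236) = 1/(((79109 + (-24741/34283 - 901/47852)) - 73992) + 909236) = 1/(((79109 - 1214795315/1640510116) - 73992) + 909236) = 1/((129777899971329/1640510116 - 73992) + 909236) = 1/(8393275468257/1640510116 + 909236) = 1/(1500004131299633/1640510116) = 1640510116/1500004131299633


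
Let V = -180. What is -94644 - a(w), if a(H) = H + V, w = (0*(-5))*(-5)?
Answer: -94464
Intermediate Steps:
w = 0 (w = 0*(-5) = 0)
a(H) = -180 + H (a(H) = H - 180 = -180 + H)
-94644 - a(w) = -94644 - (-180 + 0) = -94644 - 1*(-180) = -94644 + 180 = -94464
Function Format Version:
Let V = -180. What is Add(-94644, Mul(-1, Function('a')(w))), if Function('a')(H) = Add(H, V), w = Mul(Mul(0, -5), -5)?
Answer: -94464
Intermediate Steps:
w = 0 (w = Mul(0, -5) = 0)
Function('a')(H) = Add(-180, H) (Function('a')(H) = Add(H, -180) = Add(-180, H))
Add(-94644, Mul(-1, Function('a')(w))) = Add(-94644, Mul(-1, Add(-180, 0))) = Add(-94644, Mul(-1, -180)) = Add(-94644, 180) = -94464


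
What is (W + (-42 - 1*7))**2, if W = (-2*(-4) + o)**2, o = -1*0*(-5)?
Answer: 225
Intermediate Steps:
o = 0 (o = 0*(-5) = 0)
W = 64 (W = (-2*(-4) + 0)**2 = (8 + 0)**2 = 8**2 = 64)
(W + (-42 - 1*7))**2 = (64 + (-42 - 1*7))**2 = (64 + (-42 - 7))**2 = (64 - 49)**2 = 15**2 = 225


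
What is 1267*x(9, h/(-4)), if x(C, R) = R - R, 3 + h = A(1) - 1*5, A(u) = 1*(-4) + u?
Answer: 0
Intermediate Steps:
A(u) = -4 + u
h = -11 (h = -3 + ((-4 + 1) - 1*5) = -3 + (-3 - 5) = -3 - 8 = -11)
x(C, R) = 0
1267*x(9, h/(-4)) = 1267*0 = 0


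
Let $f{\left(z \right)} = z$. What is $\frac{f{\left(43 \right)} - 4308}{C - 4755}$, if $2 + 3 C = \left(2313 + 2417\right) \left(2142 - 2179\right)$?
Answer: $\frac{12795}{189277} \approx 0.067599$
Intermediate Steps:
$C = - \frac{175012}{3}$ ($C = - \frac{2}{3} + \frac{\left(2313 + 2417\right) \left(2142 - 2179\right)}{3} = - \frac{2}{3} + \frac{4730 \left(-37\right)}{3} = - \frac{2}{3} + \frac{1}{3} \left(-175010\right) = - \frac{2}{3} - \frac{175010}{3} = - \frac{175012}{3} \approx -58337.0$)
$\frac{f{\left(43 \right)} - 4308}{C - 4755} = \frac{43 - 4308}{- \frac{175012}{3} - 4755} = - \frac{4265}{- \frac{189277}{3}} = \left(-4265\right) \left(- \frac{3}{189277}\right) = \frac{12795}{189277}$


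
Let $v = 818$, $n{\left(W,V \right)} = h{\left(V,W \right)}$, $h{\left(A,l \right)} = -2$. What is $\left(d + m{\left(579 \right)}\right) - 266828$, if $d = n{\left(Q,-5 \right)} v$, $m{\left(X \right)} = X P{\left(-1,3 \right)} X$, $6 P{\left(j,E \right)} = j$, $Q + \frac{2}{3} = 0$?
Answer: $- \frac{648675}{2} \approx -3.2434 \cdot 10^{5}$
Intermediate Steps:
$Q = - \frac{2}{3}$ ($Q = - \frac{2}{3} + 0 = - \frac{2}{3} \approx -0.66667$)
$P{\left(j,E \right)} = \frac{j}{6}$
$n{\left(W,V \right)} = -2$
$m{\left(X \right)} = - \frac{X^{2}}{6}$ ($m{\left(X \right)} = X \frac{1}{6} \left(-1\right) X = X \left(- \frac{1}{6}\right) X = - \frac{X}{6} X = - \frac{X^{2}}{6}$)
$d = -1636$ ($d = \left(-2\right) 818 = -1636$)
$\left(d + m{\left(579 \right)}\right) - 266828 = \left(-1636 - \frac{579^{2}}{6}\right) - 266828 = \left(-1636 - \frac{111747}{2}\right) - 266828 = - \frac{115019}{2} - 266828 = - \frac{648675}{2}$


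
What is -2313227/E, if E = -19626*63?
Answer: 330461/176634 ≈ 1.8709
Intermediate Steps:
E = -1236438
-2313227/E = -2313227/(-1236438) = -2313227*(-1/1236438) = 330461/176634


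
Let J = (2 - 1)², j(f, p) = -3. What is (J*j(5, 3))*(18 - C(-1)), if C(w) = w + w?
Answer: -60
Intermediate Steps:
C(w) = 2*w
J = 1 (J = 1² = 1)
(J*j(5, 3))*(18 - C(-1)) = (1*(-3))*(18 - 2*(-1)) = -3*(18 - 1*(-2)) = -3*(18 + 2) = -3*20 = -60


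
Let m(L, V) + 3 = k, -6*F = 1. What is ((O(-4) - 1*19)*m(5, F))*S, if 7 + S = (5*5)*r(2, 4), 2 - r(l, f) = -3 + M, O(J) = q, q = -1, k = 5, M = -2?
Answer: -6720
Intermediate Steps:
F = -1/6 (F = -1/6*1 = -1/6 ≈ -0.16667)
O(J) = -1
m(L, V) = 2 (m(L, V) = -3 + 5 = 2)
r(l, f) = 7 (r(l, f) = 2 - (-3 - 2) = 2 - 1*(-5) = 2 + 5 = 7)
S = 168 (S = -7 + (5*5)*7 = -7 + 25*7 = -7 + 175 = 168)
((O(-4) - 1*19)*m(5, F))*S = ((-1 - 1*19)*2)*168 = ((-1 - 19)*2)*168 = -20*2*168 = -40*168 = -6720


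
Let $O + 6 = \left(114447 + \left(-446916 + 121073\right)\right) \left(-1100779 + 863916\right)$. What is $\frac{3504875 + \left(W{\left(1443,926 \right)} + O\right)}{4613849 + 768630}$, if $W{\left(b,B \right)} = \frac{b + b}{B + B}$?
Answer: $\frac{46369816342785}{4984175554} \approx 9303.4$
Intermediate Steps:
$W{\left(b,B \right)} = \frac{b}{B}$ ($W{\left(b,B \right)} = \frac{2 b}{2 B} = 2 b \frac{1}{2 B} = \frac{b}{B}$)
$O = 50071890742$ ($O = -6 + \left(114447 + \left(-446916 + 121073\right)\right) \left(-1100779 + 863916\right) = -6 + \left(114447 - 325843\right) \left(-236863\right) = -6 - -50071890748 = -6 + 50071890748 = 50071890742$)
$\frac{3504875 + \left(W{\left(1443,926 \right)} + O\right)}{4613849 + 768630} = \frac{3504875 + \left(\frac{1443}{926} + 50071890742\right)}{4613849 + 768630} = \frac{3504875 + \left(1443 \cdot \frac{1}{926} + 50071890742\right)}{5382479} = \left(3504875 + \left(\frac{1443}{926} + 50071890742\right)\right) \frac{1}{5382479} = \left(3504875 + \frac{46366570828535}{926}\right) \frac{1}{5382479} = \frac{46369816342785}{926} \cdot \frac{1}{5382479} = \frac{46369816342785}{4984175554}$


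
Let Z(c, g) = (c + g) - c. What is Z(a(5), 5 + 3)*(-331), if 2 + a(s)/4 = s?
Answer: -2648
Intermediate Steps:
a(s) = -8 + 4*s
Z(c, g) = g
Z(a(5), 5 + 3)*(-331) = (5 + 3)*(-331) = 8*(-331) = -2648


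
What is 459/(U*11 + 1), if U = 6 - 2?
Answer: 51/5 ≈ 10.200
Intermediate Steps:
U = 4
459/(U*11 + 1) = 459/(4*11 + 1) = 459/(44 + 1) = 459/45 = 459*(1/45) = 51/5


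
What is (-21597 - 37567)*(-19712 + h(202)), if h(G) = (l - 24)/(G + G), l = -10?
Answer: 117790820462/101 ≈ 1.1662e+9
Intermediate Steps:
h(G) = -17/G (h(G) = (-10 - 24)/(G + G) = -34*1/(2*G) = -17/G)
(-21597 - 37567)*(-19712 + h(202)) = (-21597 - 37567)*(-19712 - 17/202) = -59164*(-19712 - 17*1/202) = -59164*(-19712 - 17/202) = -59164*(-3981841/202) = 117790820462/101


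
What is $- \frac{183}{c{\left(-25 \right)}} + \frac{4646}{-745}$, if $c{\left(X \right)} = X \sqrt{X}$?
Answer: $- \frac{4646}{745} - \frac{183 i}{125} \approx -6.2362 - 1.464 i$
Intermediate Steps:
$c{\left(X \right)} = X^{\frac{3}{2}}$
$- \frac{183}{c{\left(-25 \right)}} + \frac{4646}{-745} = - \frac{183}{\left(-25\right)^{\frac{3}{2}}} + \frac{4646}{-745} = - \frac{183}{\left(-125\right) i} + 4646 \left(- \frac{1}{745}\right) = - 183 \frac{i}{125} - \frac{4646}{745} = - \frac{183 i}{125} - \frac{4646}{745} = - \frac{4646}{745} - \frac{183 i}{125}$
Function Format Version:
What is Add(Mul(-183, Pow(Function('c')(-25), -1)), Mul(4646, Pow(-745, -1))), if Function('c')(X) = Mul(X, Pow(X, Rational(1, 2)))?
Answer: Add(Rational(-4646, 745), Mul(Rational(-183, 125), I)) ≈ Add(-6.2362, Mul(-1.4640, I))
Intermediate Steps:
Function('c')(X) = Pow(X, Rational(3, 2))
Add(Mul(-183, Pow(Function('c')(-25), -1)), Mul(4646, Pow(-745, -1))) = Add(Mul(-183, Pow(Pow(-25, Rational(3, 2)), -1)), Mul(4646, Pow(-745, -1))) = Add(Mul(-183, Pow(Mul(-125, I), -1)), Mul(4646, Rational(-1, 745))) = Add(Mul(-183, Mul(Rational(1, 125), I)), Rational(-4646, 745)) = Add(Mul(Rational(-183, 125), I), Rational(-4646, 745)) = Add(Rational(-4646, 745), Mul(Rational(-183, 125), I))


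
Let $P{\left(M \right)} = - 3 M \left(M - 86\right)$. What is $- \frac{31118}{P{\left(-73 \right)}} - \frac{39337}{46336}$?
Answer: $\frac{72129971}{1613465856} \approx 0.044705$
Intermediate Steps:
$P{\left(M \right)} = - 3 M \left(-86 + M\right)$
$- \frac{31118}{P{\left(-73 \right)}} - \frac{39337}{46336} = - \frac{31118}{3 \left(-73\right) \left(86 - -73\right)} - \frac{39337}{46336} = - \frac{31118}{3 \left(-73\right) \left(86 + 73\right)} - \frac{39337}{46336} = - \frac{31118}{3 \left(-73\right) 159} - \frac{39337}{46336} = - \frac{31118}{-34821} - \frac{39337}{46336} = \left(-31118\right) \left(- \frac{1}{34821}\right) - \frac{39337}{46336} = \frac{31118}{34821} - \frac{39337}{46336} = \frac{72129971}{1613465856}$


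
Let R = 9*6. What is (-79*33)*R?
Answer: -140778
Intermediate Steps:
R = 54
(-79*33)*R = -79*33*54 = -2607*54 = -140778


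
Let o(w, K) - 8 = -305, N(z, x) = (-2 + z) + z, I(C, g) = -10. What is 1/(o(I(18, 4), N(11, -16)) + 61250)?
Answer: 1/60953 ≈ 1.6406e-5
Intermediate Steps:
N(z, x) = -2 + 2*z
o(w, K) = -297 (o(w, K) = 8 - 305 = -297)
1/(o(I(18, 4), N(11, -16)) + 61250) = 1/(-297 + 61250) = 1/60953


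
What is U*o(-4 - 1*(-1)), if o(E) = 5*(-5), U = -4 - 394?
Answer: 9950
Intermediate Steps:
U = -398
o(E) = -25
U*o(-4 - 1*(-1)) = -398*(-25) = 9950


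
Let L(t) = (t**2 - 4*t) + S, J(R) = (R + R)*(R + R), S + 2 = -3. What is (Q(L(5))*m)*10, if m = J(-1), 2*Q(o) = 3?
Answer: 60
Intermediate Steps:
S = -5 (S = -2 - 3 = -5)
J(R) = 4*R**2 (J(R) = (2*R)*(2*R) = 4*R**2)
L(t) = -5 + t**2 - 4*t (L(t) = (t**2 - 4*t) - 5 = -5 + t**2 - 4*t)
Q(o) = 3/2 (Q(o) = (1/2)*3 = 3/2)
m = 4 (m = 4*(-1)**2 = 4*1 = 4)
(Q(L(5))*m)*10 = ((3/2)*4)*10 = 6*10 = 60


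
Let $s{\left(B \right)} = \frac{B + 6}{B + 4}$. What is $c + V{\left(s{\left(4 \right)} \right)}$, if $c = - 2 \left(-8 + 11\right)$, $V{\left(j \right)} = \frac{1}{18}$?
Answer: $- \frac{107}{18} \approx -5.9444$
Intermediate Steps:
$s{\left(B \right)} = \frac{6 + B}{4 + B}$
$V{\left(j \right)} = \frac{1}{18}$
$c = -6$ ($c = \left(-2\right) 3 = -6$)
$c + V{\left(s{\left(4 \right)} \right)} = -6 + \frac{1}{18} = - \frac{107}{18}$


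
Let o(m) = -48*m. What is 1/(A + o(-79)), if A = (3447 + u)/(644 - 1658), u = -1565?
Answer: 507/1921603 ≈ 0.00026384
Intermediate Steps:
A = -941/507 (A = (3447 - 1565)/(644 - 1658) = 1882/(-1014) = 1882*(-1/1014) = -941/507 ≈ -1.8560)
1/(A + o(-79)) = 1/(-941/507 - 48*(-79)) = 1/(-941/507 + 3792) = 1/(1921603/507) = 507/1921603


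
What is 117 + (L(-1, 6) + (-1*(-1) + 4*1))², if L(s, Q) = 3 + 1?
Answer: 198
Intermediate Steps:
L(s, Q) = 4
117 + (L(-1, 6) + (-1*(-1) + 4*1))² = 117 + (4 + (-1*(-1) + 4*1))² = 117 + (4 + (1 + 4))² = 117 + (4 + 5)² = 117 + 9² = 117 + 81 = 198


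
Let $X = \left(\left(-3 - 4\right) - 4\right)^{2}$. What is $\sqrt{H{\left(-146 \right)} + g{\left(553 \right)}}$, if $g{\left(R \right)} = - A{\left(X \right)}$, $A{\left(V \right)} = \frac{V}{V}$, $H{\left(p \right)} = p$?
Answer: $7 i \sqrt{3} \approx 12.124 i$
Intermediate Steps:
$X = 121$ ($X = \left(\left(-3 - 4\right) - 4\right)^{2} = \left(-7 - 4\right)^{2} = \left(-11\right)^{2} = 121$)
$A{\left(V \right)} = 1$
$g{\left(R \right)} = -1$ ($g{\left(R \right)} = \left(-1\right) 1 = -1$)
$\sqrt{H{\left(-146 \right)} + g{\left(553 \right)}} = \sqrt{-146 - 1} = \sqrt{-147} = 7 i \sqrt{3}$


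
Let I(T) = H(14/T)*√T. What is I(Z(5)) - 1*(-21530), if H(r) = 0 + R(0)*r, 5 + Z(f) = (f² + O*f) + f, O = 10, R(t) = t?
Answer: 21530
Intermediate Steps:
Z(f) = -5 + f² + 11*f (Z(f) = -5 + ((f² + 10*f) + f) = -5 + (f² + 11*f) = -5 + f² + 11*f)
H(r) = 0 (H(r) = 0 + 0*r = 0 + 0 = 0)
I(T) = 0 (I(T) = 0*√T = 0)
I(Z(5)) - 1*(-21530) = 0 - 1*(-21530) = 0 + 21530 = 21530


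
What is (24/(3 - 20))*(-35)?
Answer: 840/17 ≈ 49.412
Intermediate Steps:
(24/(3 - 20))*(-35) = (24/(-17))*(-35) = -1/17*24*(-35) = -24/17*(-35) = 840/17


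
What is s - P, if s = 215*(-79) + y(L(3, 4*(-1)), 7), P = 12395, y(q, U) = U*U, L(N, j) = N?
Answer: -29331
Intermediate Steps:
y(q, U) = U²
s = -16936 (s = 215*(-79) + 7² = -16985 + 49 = -16936)
s - P = -16936 - 1*12395 = -16936 - 12395 = -29331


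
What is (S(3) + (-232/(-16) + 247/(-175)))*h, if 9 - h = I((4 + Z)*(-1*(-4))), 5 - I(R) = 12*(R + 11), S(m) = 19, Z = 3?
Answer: 2650516/175 ≈ 15146.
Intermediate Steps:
I(R) = -127 - 12*R (I(R) = 5 - 12*(R + 11) = 5 - 12*(11 + R) = 5 - (132 + 12*R) = 5 + (-132 - 12*R) = -127 - 12*R)
h = 472 (h = 9 - (-127 - 12*(4 + 3)*(-1*(-4))) = 9 - (-127 - 84*4) = 9 - (-127 - 12*28) = 9 - (-127 - 336) = 9 - 1*(-463) = 9 + 463 = 472)
(S(3) + (-232/(-16) + 247/(-175)))*h = (19 + (-232/(-16) + 247/(-175)))*472 = (19 + (-232*(-1/16) + 247*(-1/175)))*472 = (19 + (29/2 - 247/175))*472 = (19 + 4581/350)*472 = (11231/350)*472 = 2650516/175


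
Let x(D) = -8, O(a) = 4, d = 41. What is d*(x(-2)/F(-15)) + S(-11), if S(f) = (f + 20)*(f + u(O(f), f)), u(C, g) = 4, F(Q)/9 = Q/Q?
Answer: -895/9 ≈ -99.444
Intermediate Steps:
F(Q) = 9 (F(Q) = 9*(Q/Q) = 9*1 = 9)
S(f) = (4 + f)*(20 + f) (S(f) = (f + 20)*(f + 4) = (20 + f)*(4 + f) = (4 + f)*(20 + f))
d*(x(-2)/F(-15)) + S(-11) = 41*(-8/9) + (80 + (-11)**2 + 24*(-11)) = 41*(-8*1/9) + (80 + 121 - 264) = 41*(-8/9) - 63 = -328/9 - 63 = -895/9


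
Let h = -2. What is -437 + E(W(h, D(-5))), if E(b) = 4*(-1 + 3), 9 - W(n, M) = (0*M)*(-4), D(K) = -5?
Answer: -429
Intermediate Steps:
W(n, M) = 9 (W(n, M) = 9 - 0*M*(-4) = 9 - 0*(-4) = 9 - 1*0 = 9 + 0 = 9)
E(b) = 8 (E(b) = 4*2 = 8)
-437 + E(W(h, D(-5))) = -437 + 8 = -429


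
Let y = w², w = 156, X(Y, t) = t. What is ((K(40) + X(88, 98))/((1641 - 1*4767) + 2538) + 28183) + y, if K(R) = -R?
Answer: 15440557/294 ≈ 52519.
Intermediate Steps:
y = 24336 (y = 156² = 24336)
((K(40) + X(88, 98))/((1641 - 1*4767) + 2538) + 28183) + y = ((-1*40 + 98)/((1641 - 1*4767) + 2538) + 28183) + 24336 = ((-40 + 98)/((1641 - 4767) + 2538) + 28183) + 24336 = (58/(-3126 + 2538) + 28183) + 24336 = (58/(-588) + 28183) + 24336 = (58*(-1/588) + 28183) + 24336 = (-29/294 + 28183) + 24336 = 8285773/294 + 24336 = 15440557/294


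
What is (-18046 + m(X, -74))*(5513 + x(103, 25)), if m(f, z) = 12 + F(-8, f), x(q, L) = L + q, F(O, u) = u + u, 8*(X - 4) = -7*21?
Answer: -407567891/4 ≈ -1.0189e+8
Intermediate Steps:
X = -115/8 (X = 4 + (-7*21)/8 = 4 + (1/8)*(-147) = 4 - 147/8 = -115/8 ≈ -14.375)
F(O, u) = 2*u
m(f, z) = 12 + 2*f
(-18046 + m(X, -74))*(5513 + x(103, 25)) = (-18046 + (12 + 2*(-115/8)))*(5513 + (25 + 103)) = (-18046 + (12 - 115/4))*(5513 + 128) = (-18046 - 67/4)*5641 = -72251/4*5641 = -407567891/4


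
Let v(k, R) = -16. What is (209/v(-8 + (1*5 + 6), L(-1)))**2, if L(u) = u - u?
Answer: 43681/256 ≈ 170.63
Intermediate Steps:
L(u) = 0
(209/v(-8 + (1*5 + 6), L(-1)))**2 = (209/(-16))**2 = (209*(-1/16))**2 = (-209/16)**2 = 43681/256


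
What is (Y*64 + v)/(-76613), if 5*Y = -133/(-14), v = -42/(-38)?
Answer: -11657/7278235 ≈ -0.0016016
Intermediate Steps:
v = 21/19 (v = -42*(-1/38) = 21/19 ≈ 1.1053)
Y = 19/10 (Y = (-133/(-14))/5 = (-133*(-1/14))/5 = (⅕)*(19/2) = 19/10 ≈ 1.9000)
(Y*64 + v)/(-76613) = ((19/10)*64 + 21/19)/(-76613) = (608/5 + 21/19)*(-1/76613) = (11657/95)*(-1/76613) = -11657/7278235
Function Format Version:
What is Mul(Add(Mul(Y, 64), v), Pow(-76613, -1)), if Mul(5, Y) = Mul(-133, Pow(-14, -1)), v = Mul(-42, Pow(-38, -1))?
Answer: Rational(-11657, 7278235) ≈ -0.0016016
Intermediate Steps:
v = Rational(21, 19) (v = Mul(-42, Rational(-1, 38)) = Rational(21, 19) ≈ 1.1053)
Y = Rational(19, 10) (Y = Mul(Rational(1, 5), Mul(-133, Pow(-14, -1))) = Mul(Rational(1, 5), Mul(-133, Rational(-1, 14))) = Mul(Rational(1, 5), Rational(19, 2)) = Rational(19, 10) ≈ 1.9000)
Mul(Add(Mul(Y, 64), v), Pow(-76613, -1)) = Mul(Add(Mul(Rational(19, 10), 64), Rational(21, 19)), Pow(-76613, -1)) = Mul(Add(Rational(608, 5), Rational(21, 19)), Rational(-1, 76613)) = Mul(Rational(11657, 95), Rational(-1, 76613)) = Rational(-11657, 7278235)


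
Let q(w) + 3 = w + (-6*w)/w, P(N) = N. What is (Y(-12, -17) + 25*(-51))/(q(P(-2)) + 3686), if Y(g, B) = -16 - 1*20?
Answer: -437/1225 ≈ -0.35673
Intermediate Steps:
q(w) = -9 + w (q(w) = -3 + (w + (-6*w)/w) = -3 + (w - 6) = -3 + (-6 + w) = -9 + w)
Y(g, B) = -36 (Y(g, B) = -16 - 20 = -36)
(Y(-12, -17) + 25*(-51))/(q(P(-2)) + 3686) = (-36 + 25*(-51))/((-9 - 2) + 3686) = (-36 - 1275)/(-11 + 3686) = -1311/3675 = -1311*1/3675 = -437/1225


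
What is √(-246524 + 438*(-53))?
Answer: I*√269738 ≈ 519.36*I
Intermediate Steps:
√(-246524 + 438*(-53)) = √(-246524 - 23214) = √(-269738) = I*√269738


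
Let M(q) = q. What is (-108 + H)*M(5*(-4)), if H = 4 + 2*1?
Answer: 2040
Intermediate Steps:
H = 6 (H = 4 + 2 = 6)
(-108 + H)*M(5*(-4)) = (-108 + 6)*(5*(-4)) = -102*(-20) = 2040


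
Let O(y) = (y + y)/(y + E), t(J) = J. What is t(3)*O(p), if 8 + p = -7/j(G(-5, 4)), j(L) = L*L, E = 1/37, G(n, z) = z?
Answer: 29970/4979 ≈ 6.0193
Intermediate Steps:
E = 1/37 ≈ 0.027027
j(L) = L**2
p = -135/16 (p = -8 - 7/(4**2) = -8 - 7/16 = -135/16 ≈ -8.4375)
O(y) = 2*y/(1/37 + y) (O(y) = (y + y)/(y + 1/37) = (2*y)/(1/37 + y) = 2*y/(1/37 + y))
t(3)*O(p) = 3*(74*(-135/16)/(1 + 37*(-135/16))) = 3*(74*(-135/16)/(1 - 4995/16)) = 3*(74*(-135/16)/(-4979/16)) = 3*(74*(-135/16)*(-16/4979)) = 3*(9990/4979) = 29970/4979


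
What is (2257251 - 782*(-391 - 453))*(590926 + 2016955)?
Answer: 7607864318179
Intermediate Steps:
(2257251 - 782*(-391 - 453))*(590926 + 2016955) = (2257251 - 782*(-844))*2607881 = (2257251 + 660008)*2607881 = 2917259*2607881 = 7607864318179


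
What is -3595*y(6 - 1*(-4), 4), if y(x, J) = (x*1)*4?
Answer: -143800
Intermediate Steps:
y(x, J) = 4*x (y(x, J) = x*4 = 4*x)
-3595*y(6 - 1*(-4), 4) = -14380*(6 - 1*(-4)) = -14380*(6 + 4) = -14380*10 = -3595*40 = -143800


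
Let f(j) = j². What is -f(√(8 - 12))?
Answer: 4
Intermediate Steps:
-f(√(8 - 12)) = -(√(8 - 12))² = -(√(-4))² = -(2*I)² = -1*(-4) = 4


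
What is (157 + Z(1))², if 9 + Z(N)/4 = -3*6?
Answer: 2401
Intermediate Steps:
Z(N) = -108 (Z(N) = -36 + 4*(-3*6) = -36 + 4*(-18) = -36 - 72 = -108)
(157 + Z(1))² = (157 - 108)² = 49² = 2401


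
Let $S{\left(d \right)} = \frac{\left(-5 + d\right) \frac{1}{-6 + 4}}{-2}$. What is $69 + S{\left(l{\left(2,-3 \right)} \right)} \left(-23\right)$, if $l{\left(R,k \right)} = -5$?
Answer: $\frac{253}{2} \approx 126.5$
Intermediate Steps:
$S{\left(d \right)} = - \frac{5}{4} + \frac{d}{4}$ ($S{\left(d \right)} = \frac{-5 + d}{-2} \left(- \frac{1}{2}\right) = \left(-5 + d\right) \left(- \frac{1}{2}\right) \left(- \frac{1}{2}\right) = \left(\frac{5}{2} - \frac{d}{2}\right) \left(- \frac{1}{2}\right) = - \frac{5}{4} + \frac{d}{4}$)
$69 + S{\left(l{\left(2,-3 \right)} \right)} \left(-23\right) = 69 + \left(- \frac{5}{4} + \frac{1}{4} \left(-5\right)\right) \left(-23\right) = 69 + \left(- \frac{5}{4} - \frac{5}{4}\right) \left(-23\right) = 69 - - \frac{115}{2} = 69 + \frac{115}{2} = \frac{253}{2}$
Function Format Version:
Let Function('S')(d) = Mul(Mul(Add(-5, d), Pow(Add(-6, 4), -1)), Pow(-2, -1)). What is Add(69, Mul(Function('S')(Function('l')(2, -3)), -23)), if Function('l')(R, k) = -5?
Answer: Rational(253, 2) ≈ 126.50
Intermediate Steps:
Function('S')(d) = Add(Rational(-5, 4), Mul(Rational(1, 4), d)) (Function('S')(d) = Mul(Mul(Add(-5, d), Pow(-2, -1)), Rational(-1, 2)) = Mul(Mul(Add(-5, d), Rational(-1, 2)), Rational(-1, 2)) = Mul(Add(Rational(5, 2), Mul(Rational(-1, 2), d)), Rational(-1, 2)) = Add(Rational(-5, 4), Mul(Rational(1, 4), d)))
Add(69, Mul(Function('S')(Function('l')(2, -3)), -23)) = Add(69, Mul(Add(Rational(-5, 4), Mul(Rational(1, 4), -5)), -23)) = Add(69, Mul(Add(Rational(-5, 4), Rational(-5, 4)), -23)) = Add(69, Mul(Rational(-5, 2), -23)) = Add(69, Rational(115, 2)) = Rational(253, 2)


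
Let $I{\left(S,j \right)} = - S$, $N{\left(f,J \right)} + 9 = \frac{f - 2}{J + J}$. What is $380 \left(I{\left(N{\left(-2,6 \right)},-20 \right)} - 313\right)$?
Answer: $- \frac{346180}{3} \approx -1.1539 \cdot 10^{5}$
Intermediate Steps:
$N{\left(f,J \right)} = -9 + \frac{-2 + f}{2 J}$ ($N{\left(f,J \right)} = -9 + \frac{f - 2}{J + J} = -9 + \frac{-2 + f}{2 J}$)
$380 \left(I{\left(N{\left(-2,6 \right)},-20 \right)} - 313\right) = 380 \left(- \frac{-2 - 2 - 108}{2 \cdot 6} - 313\right) = 380 \left(- \frac{-112}{2 \cdot 6} - 313\right) = 380 \left(\left(-1\right) \left(- \frac{28}{3}\right) - 313\right) = 380 \left(\frac{28}{3} - 313\right) = 380 \left(- \frac{911}{3}\right) = - \frac{346180}{3}$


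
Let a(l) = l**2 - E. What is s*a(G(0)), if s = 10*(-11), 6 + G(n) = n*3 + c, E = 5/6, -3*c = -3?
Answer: -7975/3 ≈ -2658.3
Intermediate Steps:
c = 1 (c = -1/3*(-3) = 1)
E = 5/6 (E = 5*(1/6) = 5/6 ≈ 0.83333)
G(n) = -5 + 3*n (G(n) = -6 + (n*3 + 1) = -6 + (3*n + 1) = -6 + (1 + 3*n) = -5 + 3*n)
s = -110
a(l) = -5/6 + l**2 (a(l) = l**2 - 1*5/6 = l**2 - 5/6 = -5/6 + l**2)
s*a(G(0)) = -110*(-5/6 + (-5 + 3*0)**2) = -110*(-5/6 + (-5 + 0)**2) = -110*(-5/6 + (-5)**2) = -110*(-5/6 + 25) = -110*145/6 = -7975/3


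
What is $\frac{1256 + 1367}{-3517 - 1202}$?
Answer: $- \frac{2623}{4719} \approx -0.55584$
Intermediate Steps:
$\frac{1256 + 1367}{-3517 - 1202} = \frac{2623}{-4719} = 2623 \left(- \frac{1}{4719}\right) = - \frac{2623}{4719}$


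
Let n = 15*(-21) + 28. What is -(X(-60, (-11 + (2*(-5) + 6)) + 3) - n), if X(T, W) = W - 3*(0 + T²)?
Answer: 10525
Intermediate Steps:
X(T, W) = W - 3*T²
n = -287 (n = -315 + 28 = -287)
-(X(-60, (-11 + (2*(-5) + 6)) + 3) - n) = -((((-11 + (2*(-5) + 6)) + 3) - 3*(-60)²) - 1*(-287)) = -((((-11 + (-10 + 6)) + 3) - 3*3600) + 287) = -((((-11 - 4) + 3) - 10800) + 287) = -(((-15 + 3) - 10800) + 287) = -((-12 - 10800) + 287) = -(-10812 + 287) = -1*(-10525) = 10525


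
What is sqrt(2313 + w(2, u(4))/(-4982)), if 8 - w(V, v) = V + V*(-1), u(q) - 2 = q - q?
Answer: sqrt(14352342389)/2491 ≈ 48.094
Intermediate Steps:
u(q) = 2 (u(q) = 2 + (q - q) = 2 + 0 = 2)
w(V, v) = 8 (w(V, v) = 8 - (V + V*(-1)) = 8 - (V - V) = 8 - 1*0 = 8 + 0 = 8)
sqrt(2313 + w(2, u(4))/(-4982)) = sqrt(2313 + 8/(-4982)) = sqrt(2313 + 8*(-1/4982)) = sqrt(2313 - 4/2491) = sqrt(5761679/2491) = sqrt(14352342389)/2491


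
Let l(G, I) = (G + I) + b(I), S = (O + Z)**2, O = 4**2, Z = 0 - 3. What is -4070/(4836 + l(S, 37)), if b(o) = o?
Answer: -4070/5079 ≈ -0.80134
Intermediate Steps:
Z = -3
O = 16
S = 169 (S = (16 - 3)**2 = 13**2 = 169)
l(G, I) = G + 2*I (l(G, I) = (G + I) + I = G + 2*I)
-4070/(4836 + l(S, 37)) = -4070/(4836 + (169 + 2*37)) = -4070/(4836 + (169 + 74)) = -4070/(4836 + 243) = -4070/5079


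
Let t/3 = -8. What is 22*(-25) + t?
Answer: -574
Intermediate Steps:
t = -24 (t = 3*(-8) = -24)
22*(-25) + t = 22*(-25) - 24 = -550 - 24 = -574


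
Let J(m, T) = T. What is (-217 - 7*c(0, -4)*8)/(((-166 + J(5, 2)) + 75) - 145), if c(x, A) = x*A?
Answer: 217/234 ≈ 0.92735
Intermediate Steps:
c(x, A) = A*x
(-217 - 7*c(0, -4)*8)/(((-166 + J(5, 2)) + 75) - 145) = (-217 - (-28)*0*8)/(((-166 + 2) + 75) - 145) = (-217 - 7*0*8)/((-164 + 75) - 145) = (-217 + 0*8)/(-89 - 145) = (-217 + 0)/(-234) = -217*(-1/234) = 217/234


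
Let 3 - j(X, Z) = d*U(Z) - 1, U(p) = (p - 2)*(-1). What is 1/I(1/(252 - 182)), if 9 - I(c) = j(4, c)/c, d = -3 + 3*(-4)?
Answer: -1/2356 ≈ -0.00042445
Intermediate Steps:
U(p) = 2 - p (U(p) = (-2 + p)*(-1) = 2 - p)
d = -15 (d = -3 - 12 = -15)
j(X, Z) = 34 - 15*Z (j(X, Z) = 3 - (-15*(2 - Z) - 1) = 3 - ((-30 + 15*Z) - 1) = 3 - (-31 + 15*Z) = 3 + (31 - 15*Z) = 34 - 15*Z)
I(c) = 9 - (34 - 15*c)/c
1/I(1/(252 - 182)) = 1/(24 - 34/(1/(252 - 182))) = 1/(24 - 34/(1/70)) = 1/(24 - 34/1/70) = 1/(24 - 34*70) = 1/(24 - 2380) = 1/(-2356) = -1/2356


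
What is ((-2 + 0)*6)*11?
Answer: -132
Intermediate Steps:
((-2 + 0)*6)*11 = -2*6*11 = -12*11 = -132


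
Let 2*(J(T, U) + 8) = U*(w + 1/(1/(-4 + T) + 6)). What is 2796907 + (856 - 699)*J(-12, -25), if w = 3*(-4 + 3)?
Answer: 106445903/38 ≈ 2.8012e+6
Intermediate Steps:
w = -3 (w = 3*(-1) = -3)
J(T, U) = -8 + U*(-3 + 1/(6 + 1/(-4 + T)))/2 (J(T, U) = -8 + (U*(-3 + 1/(1/(-4 + T) + 6)))/2 = -8 + (U*(-3 + 1/(6 + 1/(-4 + T))))/2 = -8 + U*(-3 + 1/(6 + 1/(-4 + T)))/2)
2796907 + (856 - 699)*J(-12, -25) = 2796907 + (856 - 699)*((368 - 96*(-12) + 65*(-25) - 17*(-12)*(-25))/(2*(-23 + 6*(-12)))) = 2796907 + 157*((368 + 1152 - 1625 - 5100)/(2*(-23 - 72))) = 2796907 + 157*((½)*(-5205)/(-95)) = 2796907 + 157*((½)*(-1/95)*(-5205)) = 2796907 + 157*(1041/38) = 2796907 + 163437/38 = 106445903/38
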